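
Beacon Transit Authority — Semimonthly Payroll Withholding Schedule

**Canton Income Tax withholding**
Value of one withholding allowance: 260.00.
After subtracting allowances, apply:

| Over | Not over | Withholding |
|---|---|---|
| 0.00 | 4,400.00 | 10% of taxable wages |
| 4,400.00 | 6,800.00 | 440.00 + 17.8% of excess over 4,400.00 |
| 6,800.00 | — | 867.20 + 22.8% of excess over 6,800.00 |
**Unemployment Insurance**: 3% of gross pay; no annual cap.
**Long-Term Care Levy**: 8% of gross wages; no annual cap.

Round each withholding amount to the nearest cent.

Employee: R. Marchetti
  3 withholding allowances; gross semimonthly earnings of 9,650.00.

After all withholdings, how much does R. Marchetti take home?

Canton Income Tax: taxable = 9,650.00 − 3×260.00 = 8,870.00
  867.20 + 22.8% × (8,870.00 − 6,800.00) = 867.20 + 22.8% × 2,070.00 = 1,339.16
Unemployment Insurance: 3% × 9,650.00 = 289.50
Long-Term Care Levy: 8% × 9,650.00 = 772.00
Total withheld: 1,339.16 + 289.50 + 772.00 = 2,400.66
Net pay: 9,650.00 − 2,400.66 = 7,249.34

7,249.34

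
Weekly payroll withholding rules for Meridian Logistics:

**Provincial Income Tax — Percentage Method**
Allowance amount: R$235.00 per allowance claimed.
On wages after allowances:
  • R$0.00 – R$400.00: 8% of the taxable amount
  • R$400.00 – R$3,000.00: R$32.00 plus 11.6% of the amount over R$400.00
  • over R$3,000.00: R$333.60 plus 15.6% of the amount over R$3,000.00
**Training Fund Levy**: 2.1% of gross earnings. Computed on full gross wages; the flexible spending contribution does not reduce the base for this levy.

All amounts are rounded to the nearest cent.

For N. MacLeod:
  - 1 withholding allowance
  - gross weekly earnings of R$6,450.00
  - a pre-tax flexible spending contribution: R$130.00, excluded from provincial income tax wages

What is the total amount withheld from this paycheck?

R$950.31

Provincial Income Tax: taxable = R$6,450.00 − R$130.00 − 1×R$235.00 = R$6,085.00
  R$333.60 + 15.6% × (R$6,085.00 − R$3,000.00) = R$333.60 + 15.6% × R$3,085.00 = R$814.86
Training Fund Levy: 2.1% × R$6,450.00 = R$135.45
Total: R$814.86 + R$135.45 = R$950.31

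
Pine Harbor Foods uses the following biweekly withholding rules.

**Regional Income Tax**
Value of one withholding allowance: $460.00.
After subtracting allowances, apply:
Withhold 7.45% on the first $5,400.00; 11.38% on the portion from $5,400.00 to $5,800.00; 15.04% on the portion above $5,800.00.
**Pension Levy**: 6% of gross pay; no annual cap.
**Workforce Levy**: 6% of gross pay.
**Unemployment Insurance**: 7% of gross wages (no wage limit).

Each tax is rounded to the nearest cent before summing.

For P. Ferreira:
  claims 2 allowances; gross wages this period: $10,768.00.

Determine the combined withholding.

Regional Income Tax: taxable = $10,768.00 − 2×$460.00 = $9,848.00
  $447.82 + 15.04% × ($9,848.00 − $5,800.00) = $447.82 + 15.04% × $4,048.00 = $1,056.64
Pension Levy: 6% × $10,768.00 = $646.08
Workforce Levy: 6% × $10,768.00 = $646.08
Unemployment Insurance: 7% × $10,768.00 = $753.76
Total: $1,056.64 + $646.08 + $646.08 + $753.76 = $3,102.56

$3,102.56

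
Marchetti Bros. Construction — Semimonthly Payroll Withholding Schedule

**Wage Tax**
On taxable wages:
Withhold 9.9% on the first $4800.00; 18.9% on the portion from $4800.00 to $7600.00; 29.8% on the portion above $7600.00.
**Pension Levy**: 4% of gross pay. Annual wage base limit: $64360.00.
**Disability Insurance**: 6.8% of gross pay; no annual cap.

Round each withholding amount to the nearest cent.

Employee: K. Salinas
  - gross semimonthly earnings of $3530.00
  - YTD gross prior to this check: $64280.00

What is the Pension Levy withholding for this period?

$3.20

Pension Levy: cap $64360.00 − YTD $64280.00 = $80.00 subject; 4% × $80.00 = $3.20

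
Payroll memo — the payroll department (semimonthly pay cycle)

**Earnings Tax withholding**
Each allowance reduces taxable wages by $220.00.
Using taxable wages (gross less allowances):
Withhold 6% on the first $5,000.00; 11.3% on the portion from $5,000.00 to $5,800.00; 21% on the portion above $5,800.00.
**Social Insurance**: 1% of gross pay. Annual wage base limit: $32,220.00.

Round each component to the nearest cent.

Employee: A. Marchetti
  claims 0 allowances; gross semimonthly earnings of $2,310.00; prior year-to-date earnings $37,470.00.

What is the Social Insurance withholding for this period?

Social Insurance: YTD $37,470.00 ≥ cap $32,220.00 → $0.00

$0.00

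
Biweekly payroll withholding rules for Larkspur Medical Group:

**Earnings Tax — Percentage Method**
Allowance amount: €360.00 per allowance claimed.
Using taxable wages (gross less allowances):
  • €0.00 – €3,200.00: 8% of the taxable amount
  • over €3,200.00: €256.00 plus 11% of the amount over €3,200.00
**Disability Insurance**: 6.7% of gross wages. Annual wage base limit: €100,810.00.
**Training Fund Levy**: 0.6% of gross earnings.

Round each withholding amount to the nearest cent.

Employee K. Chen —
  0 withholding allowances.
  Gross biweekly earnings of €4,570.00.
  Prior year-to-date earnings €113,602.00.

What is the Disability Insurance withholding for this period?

Disability Insurance: YTD €113,602.00 ≥ cap €100,810.00 → €0.00

€0.00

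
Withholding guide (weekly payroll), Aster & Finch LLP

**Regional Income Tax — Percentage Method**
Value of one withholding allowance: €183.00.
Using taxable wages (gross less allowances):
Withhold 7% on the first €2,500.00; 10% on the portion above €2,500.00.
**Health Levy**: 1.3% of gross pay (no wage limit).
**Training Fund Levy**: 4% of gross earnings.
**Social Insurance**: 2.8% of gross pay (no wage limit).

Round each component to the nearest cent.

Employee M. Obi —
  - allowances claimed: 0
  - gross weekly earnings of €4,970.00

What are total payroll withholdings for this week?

€824.57

Regional Income Tax: taxable = €4,970.00
  €175.00 + 10% × (€4,970.00 − €2,500.00) = €175.00 + 10% × €2,470.00 = €422.00
Health Levy: 1.3% × €4,970.00 = €64.61
Training Fund Levy: 4% × €4,970.00 = €198.80
Social Insurance: 2.8% × €4,970.00 = €139.16
Total: €422.00 + €64.61 + €198.80 + €139.16 = €824.57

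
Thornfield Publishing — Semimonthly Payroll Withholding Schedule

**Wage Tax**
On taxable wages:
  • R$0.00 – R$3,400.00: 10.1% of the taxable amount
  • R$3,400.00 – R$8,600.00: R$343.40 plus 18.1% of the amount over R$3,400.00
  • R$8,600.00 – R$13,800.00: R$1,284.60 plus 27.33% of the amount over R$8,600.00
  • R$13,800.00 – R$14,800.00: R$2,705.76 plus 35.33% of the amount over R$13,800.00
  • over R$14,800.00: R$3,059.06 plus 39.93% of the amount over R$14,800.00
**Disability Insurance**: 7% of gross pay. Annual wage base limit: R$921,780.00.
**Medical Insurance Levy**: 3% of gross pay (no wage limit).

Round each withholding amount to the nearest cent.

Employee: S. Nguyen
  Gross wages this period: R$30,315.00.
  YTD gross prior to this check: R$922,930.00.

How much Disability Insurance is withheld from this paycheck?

R$0.00

Disability Insurance: YTD R$922,930.00 ≥ cap R$921,780.00 → R$0.00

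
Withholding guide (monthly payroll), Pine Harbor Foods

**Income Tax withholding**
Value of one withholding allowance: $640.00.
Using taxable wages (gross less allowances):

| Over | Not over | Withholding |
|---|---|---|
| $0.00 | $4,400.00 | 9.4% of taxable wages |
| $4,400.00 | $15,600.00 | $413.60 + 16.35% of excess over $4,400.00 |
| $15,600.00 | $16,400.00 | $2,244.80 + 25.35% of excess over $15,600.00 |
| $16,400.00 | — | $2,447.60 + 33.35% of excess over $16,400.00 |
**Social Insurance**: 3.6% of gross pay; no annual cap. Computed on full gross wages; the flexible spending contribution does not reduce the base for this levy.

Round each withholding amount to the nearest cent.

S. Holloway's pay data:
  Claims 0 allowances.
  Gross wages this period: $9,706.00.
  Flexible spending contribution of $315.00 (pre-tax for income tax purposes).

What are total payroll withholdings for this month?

Income Tax: taxable = $9,706.00 − $315.00 = $9,391.00
  $413.60 + 16.35% × ($9,391.00 − $4,400.00) = $413.60 + 16.35% × $4,991.00 = $1,229.63
Social Insurance: 3.6% × $9,706.00 = $349.42
Total: $1,229.63 + $349.42 = $1,579.05

$1,579.05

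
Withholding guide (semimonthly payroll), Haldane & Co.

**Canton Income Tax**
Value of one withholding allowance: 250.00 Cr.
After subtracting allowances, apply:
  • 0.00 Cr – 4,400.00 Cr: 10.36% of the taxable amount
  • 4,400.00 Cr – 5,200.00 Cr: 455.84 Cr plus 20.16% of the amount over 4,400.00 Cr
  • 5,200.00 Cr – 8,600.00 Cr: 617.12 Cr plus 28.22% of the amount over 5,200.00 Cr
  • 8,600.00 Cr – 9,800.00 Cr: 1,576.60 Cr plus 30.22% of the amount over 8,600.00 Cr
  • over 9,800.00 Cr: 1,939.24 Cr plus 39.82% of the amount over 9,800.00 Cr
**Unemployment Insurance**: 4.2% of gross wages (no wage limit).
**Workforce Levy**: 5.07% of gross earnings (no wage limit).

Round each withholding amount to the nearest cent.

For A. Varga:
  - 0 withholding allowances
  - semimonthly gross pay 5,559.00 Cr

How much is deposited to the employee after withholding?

Canton Income Tax: taxable = 5,559.00 Cr
  617.12 Cr + 28.22% × (5,559.00 Cr − 5,200.00 Cr) = 617.12 Cr + 28.22% × 359.00 Cr = 718.43 Cr
Unemployment Insurance: 4.2% × 5,559.00 Cr = 233.48 Cr
Workforce Levy: 5.07% × 5,559.00 Cr = 281.84 Cr
Total withheld: 718.43 Cr + 233.48 Cr + 281.84 Cr = 1,233.75 Cr
Net pay: 5,559.00 Cr − 1,233.75 Cr = 4,325.25 Cr

4,325.25 Cr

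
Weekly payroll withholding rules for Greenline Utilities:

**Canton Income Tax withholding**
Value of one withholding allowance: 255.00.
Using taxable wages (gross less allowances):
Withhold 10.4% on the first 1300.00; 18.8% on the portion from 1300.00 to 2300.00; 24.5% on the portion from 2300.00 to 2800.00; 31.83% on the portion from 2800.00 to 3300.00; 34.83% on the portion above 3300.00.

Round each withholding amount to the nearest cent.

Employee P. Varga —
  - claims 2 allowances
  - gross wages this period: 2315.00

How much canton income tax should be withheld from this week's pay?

Canton Income Tax: taxable = 2315.00 − 2×255.00 = 1805.00
  135.20 + 18.8% × (1805.00 − 1300.00) = 135.20 + 18.8% × 505.00 = 230.14

230.14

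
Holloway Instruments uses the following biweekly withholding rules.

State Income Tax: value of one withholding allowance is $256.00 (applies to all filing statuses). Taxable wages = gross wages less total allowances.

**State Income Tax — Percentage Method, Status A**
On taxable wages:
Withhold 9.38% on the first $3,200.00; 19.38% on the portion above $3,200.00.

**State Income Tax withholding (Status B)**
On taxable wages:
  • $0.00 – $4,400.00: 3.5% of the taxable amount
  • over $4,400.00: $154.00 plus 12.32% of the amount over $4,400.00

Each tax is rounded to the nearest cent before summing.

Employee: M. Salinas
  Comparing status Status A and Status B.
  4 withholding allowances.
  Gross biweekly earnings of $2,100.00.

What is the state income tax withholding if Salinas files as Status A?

State Income Tax (Status A): taxable = $2,100.00 − 4×$256.00 = $1,076.00
  9.38% × $1,076.00 = $100.93

$100.93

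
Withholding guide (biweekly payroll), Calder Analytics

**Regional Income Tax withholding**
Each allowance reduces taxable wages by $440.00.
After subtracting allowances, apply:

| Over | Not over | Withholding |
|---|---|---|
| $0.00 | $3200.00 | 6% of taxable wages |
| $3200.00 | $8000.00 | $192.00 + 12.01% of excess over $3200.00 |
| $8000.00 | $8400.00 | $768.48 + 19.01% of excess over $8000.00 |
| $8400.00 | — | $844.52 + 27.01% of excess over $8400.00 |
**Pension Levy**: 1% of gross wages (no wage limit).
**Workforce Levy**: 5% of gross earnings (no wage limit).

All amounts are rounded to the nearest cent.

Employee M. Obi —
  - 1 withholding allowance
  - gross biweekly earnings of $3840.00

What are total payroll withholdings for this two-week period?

$446.42

Regional Income Tax: taxable = $3840.00 − 1×$440.00 = $3400.00
  $192.00 + 12.01% × ($3400.00 − $3200.00) = $192.00 + 12.01% × $200.00 = $216.02
Pension Levy: 1% × $3840.00 = $38.40
Workforce Levy: 5% × $3840.00 = $192.00
Total: $216.02 + $38.40 + $192.00 = $446.42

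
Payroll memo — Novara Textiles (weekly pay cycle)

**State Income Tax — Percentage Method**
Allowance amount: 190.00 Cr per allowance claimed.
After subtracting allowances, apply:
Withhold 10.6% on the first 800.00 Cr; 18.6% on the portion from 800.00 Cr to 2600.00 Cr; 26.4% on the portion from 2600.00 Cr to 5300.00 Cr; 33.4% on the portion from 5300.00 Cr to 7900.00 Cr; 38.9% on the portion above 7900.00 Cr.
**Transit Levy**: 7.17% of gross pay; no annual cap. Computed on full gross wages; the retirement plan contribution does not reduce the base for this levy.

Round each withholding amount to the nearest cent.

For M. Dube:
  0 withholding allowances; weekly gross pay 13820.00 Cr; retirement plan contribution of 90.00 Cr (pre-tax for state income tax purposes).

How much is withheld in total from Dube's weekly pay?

State Income Tax: taxable = 13820.00 Cr − 90.00 Cr = 13730.00 Cr
  2000.80 Cr + 38.9% × (13730.00 Cr − 7900.00 Cr) = 2000.80 Cr + 38.9% × 5830.00 Cr = 4268.67 Cr
Transit Levy: 7.17% × 13820.00 Cr = 990.89 Cr
Total: 4268.67 Cr + 990.89 Cr = 5259.56 Cr

5259.56 Cr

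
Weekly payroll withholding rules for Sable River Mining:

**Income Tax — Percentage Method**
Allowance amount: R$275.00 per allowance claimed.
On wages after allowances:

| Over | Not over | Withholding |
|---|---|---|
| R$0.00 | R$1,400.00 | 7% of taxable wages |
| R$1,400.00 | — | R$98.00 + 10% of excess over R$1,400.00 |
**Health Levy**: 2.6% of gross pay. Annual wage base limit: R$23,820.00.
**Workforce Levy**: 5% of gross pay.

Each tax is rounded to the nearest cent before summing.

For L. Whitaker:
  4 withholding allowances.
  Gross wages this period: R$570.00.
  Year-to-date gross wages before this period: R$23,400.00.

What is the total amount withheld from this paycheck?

Income Tax: taxable = R$570.00 − 4×R$275.00 = R$-530.00
  Taxable ≤ 0 → R$0.00
Health Levy: cap R$23,820.00 − YTD R$23,400.00 = R$420.00 subject; 2.6% × R$420.00 = R$10.92
Workforce Levy: 5% × R$570.00 = R$28.50
Total: R$0.00 + R$10.92 + R$28.50 = R$39.42

R$39.42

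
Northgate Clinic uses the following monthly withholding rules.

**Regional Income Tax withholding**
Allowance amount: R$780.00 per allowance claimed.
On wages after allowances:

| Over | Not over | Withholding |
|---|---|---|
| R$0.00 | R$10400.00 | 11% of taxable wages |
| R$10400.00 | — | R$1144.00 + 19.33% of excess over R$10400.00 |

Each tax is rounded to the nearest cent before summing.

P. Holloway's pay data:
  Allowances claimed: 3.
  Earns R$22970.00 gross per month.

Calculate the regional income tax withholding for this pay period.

R$3121.46

Regional Income Tax: taxable = R$22970.00 − 3×R$780.00 = R$20630.00
  R$1144.00 + 19.33% × (R$20630.00 − R$10400.00) = R$1144.00 + 19.33% × R$10230.00 = R$3121.46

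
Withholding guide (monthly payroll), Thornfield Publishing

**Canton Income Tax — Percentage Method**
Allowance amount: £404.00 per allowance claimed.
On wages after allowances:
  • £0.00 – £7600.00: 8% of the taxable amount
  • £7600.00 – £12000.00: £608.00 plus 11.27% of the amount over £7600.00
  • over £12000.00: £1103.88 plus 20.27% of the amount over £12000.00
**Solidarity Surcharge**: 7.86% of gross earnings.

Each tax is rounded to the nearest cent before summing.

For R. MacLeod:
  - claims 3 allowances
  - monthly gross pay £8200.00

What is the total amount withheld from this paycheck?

£1203.56

Canton Income Tax: taxable = £8200.00 − 3×£404.00 = £6988.00
  8% × £6988.00 = £559.04
Solidarity Surcharge: 7.86% × £8200.00 = £644.52
Total: £559.04 + £644.52 = £1203.56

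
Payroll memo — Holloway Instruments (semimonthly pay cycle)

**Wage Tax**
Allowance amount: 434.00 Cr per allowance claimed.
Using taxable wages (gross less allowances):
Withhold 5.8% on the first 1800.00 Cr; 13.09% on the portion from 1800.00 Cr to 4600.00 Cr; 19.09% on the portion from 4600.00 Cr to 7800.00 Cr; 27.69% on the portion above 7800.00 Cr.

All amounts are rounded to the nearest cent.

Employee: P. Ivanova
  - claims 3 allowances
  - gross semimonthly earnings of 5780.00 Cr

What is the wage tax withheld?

454.95 Cr

Wage Tax: taxable = 5780.00 Cr − 3×434.00 Cr = 4478.00 Cr
  104.40 Cr + 13.09% × (4478.00 Cr − 1800.00 Cr) = 104.40 Cr + 13.09% × 2678.00 Cr = 454.95 Cr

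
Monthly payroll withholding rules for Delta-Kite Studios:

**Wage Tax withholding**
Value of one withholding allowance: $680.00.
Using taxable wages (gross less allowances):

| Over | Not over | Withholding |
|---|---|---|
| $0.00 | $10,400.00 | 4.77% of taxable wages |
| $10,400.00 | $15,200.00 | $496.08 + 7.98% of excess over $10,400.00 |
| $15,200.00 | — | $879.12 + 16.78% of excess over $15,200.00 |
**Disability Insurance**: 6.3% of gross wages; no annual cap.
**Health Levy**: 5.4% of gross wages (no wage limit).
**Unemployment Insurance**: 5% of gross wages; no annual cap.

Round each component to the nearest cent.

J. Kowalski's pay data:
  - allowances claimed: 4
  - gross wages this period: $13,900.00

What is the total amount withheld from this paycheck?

$2,879.62

Wage Tax: taxable = $13,900.00 − 4×$680.00 = $11,180.00
  $496.08 + 7.98% × ($11,180.00 − $10,400.00) = $496.08 + 7.98% × $780.00 = $558.32
Disability Insurance: 6.3% × $13,900.00 = $875.70
Health Levy: 5.4% × $13,900.00 = $750.60
Unemployment Insurance: 5% × $13,900.00 = $695.00
Total: $558.32 + $875.70 + $750.60 + $695.00 = $2,879.62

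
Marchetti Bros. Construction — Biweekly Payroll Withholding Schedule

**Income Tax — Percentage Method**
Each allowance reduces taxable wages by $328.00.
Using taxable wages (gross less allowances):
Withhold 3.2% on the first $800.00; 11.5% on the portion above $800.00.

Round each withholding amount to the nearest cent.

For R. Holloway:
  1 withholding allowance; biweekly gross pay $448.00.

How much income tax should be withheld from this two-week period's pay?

Income Tax: taxable = $448.00 − 1×$328.00 = $120.00
  3.2% × $120.00 = $3.84

$3.84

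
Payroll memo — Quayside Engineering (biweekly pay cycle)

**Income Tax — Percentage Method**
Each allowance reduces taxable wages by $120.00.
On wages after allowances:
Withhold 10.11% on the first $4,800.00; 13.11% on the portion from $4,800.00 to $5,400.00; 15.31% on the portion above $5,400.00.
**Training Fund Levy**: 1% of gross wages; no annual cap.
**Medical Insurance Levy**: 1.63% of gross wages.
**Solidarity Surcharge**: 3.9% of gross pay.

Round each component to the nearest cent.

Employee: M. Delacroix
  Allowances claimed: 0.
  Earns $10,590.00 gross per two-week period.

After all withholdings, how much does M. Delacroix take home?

$8,539.94

Income Tax: taxable = $10,590.00
  $563.94 + 15.31% × ($10,590.00 − $5,400.00) = $563.94 + 15.31% × $5,190.00 = $1,358.53
Training Fund Levy: 1% × $10,590.00 = $105.90
Medical Insurance Levy: 1.63% × $10,590.00 = $172.62
Solidarity Surcharge: 3.9% × $10,590.00 = $413.01
Total withheld: $1,358.53 + $105.90 + $172.62 + $413.01 = $2,050.06
Net pay: $10,590.00 − $2,050.06 = $8,539.94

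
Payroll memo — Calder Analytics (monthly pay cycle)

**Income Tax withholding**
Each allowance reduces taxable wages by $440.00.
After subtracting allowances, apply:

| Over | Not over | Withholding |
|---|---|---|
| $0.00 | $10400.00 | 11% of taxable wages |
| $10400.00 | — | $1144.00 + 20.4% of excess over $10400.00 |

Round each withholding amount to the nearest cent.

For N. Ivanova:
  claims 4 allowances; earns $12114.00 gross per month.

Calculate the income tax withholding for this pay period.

$1138.94

Income Tax: taxable = $12114.00 − 4×$440.00 = $10354.00
  11% × $10354.00 = $1138.94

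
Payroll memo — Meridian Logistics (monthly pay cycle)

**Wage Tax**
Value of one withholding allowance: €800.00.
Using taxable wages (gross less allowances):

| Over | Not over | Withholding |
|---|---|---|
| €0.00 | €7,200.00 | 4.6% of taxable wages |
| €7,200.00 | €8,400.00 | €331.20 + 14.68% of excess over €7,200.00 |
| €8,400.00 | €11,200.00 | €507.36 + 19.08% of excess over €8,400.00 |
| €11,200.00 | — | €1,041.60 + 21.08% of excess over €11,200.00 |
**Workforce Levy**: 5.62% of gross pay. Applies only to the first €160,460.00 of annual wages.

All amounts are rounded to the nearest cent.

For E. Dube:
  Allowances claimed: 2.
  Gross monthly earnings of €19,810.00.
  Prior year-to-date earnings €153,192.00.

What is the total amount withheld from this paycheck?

Wage Tax: taxable = €19,810.00 − 2×€800.00 = €18,210.00
  €1,041.60 + 21.08% × (€18,210.00 − €11,200.00) = €1,041.60 + 21.08% × €7,010.00 = €2,519.31
Workforce Levy: cap €160,460.00 − YTD €153,192.00 = €7,268.00 subject; 5.62% × €7,268.00 = €408.46
Total: €2,519.31 + €408.46 = €2,927.77

€2,927.77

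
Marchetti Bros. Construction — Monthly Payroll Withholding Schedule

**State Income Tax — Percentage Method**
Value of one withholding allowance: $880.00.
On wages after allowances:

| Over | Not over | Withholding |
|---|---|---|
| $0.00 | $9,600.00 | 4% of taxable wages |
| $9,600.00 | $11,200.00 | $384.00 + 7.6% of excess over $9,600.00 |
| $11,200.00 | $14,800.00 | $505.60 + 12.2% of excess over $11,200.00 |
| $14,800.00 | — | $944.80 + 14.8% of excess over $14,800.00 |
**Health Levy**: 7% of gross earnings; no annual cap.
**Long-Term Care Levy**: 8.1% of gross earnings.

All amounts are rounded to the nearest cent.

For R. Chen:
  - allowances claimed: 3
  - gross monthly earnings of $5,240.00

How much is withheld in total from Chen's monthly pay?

$895.24

State Income Tax: taxable = $5,240.00 − 3×$880.00 = $2,600.00
  4% × $2,600.00 = $104.00
Health Levy: 7% × $5,240.00 = $366.80
Long-Term Care Levy: 8.1% × $5,240.00 = $424.44
Total: $104.00 + $366.80 + $424.44 = $895.24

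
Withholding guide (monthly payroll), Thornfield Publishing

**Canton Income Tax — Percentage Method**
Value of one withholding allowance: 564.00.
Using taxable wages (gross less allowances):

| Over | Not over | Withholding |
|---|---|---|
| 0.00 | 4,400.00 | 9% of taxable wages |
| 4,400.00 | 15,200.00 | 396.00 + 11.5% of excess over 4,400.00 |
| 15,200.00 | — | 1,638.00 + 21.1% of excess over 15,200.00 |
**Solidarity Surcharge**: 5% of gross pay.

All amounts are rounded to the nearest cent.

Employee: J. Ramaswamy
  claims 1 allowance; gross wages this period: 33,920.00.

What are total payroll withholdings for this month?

Canton Income Tax: taxable = 33,920.00 − 1×564.00 = 33,356.00
  1,638.00 + 21.1% × (33,356.00 − 15,200.00) = 1,638.00 + 21.1% × 18,156.00 = 5,468.92
Solidarity Surcharge: 5% × 33,920.00 = 1,696.00
Total: 5,468.92 + 1,696.00 = 7,164.92

7,164.92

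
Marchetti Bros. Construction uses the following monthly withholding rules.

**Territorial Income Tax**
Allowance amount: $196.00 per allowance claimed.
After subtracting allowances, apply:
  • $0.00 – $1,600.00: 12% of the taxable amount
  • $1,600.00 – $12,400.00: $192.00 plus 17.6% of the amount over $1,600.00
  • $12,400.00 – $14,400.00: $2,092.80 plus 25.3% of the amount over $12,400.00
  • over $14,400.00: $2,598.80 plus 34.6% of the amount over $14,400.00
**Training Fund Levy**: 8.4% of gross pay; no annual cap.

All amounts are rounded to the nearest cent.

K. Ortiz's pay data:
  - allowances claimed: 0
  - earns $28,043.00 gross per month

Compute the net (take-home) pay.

Territorial Income Tax: taxable = $28,043.00
  $2,598.80 + 34.6% × ($28,043.00 − $14,400.00) = $2,598.80 + 34.6% × $13,643.00 = $7,319.28
Training Fund Levy: 8.4% × $28,043.00 = $2,355.61
Total withheld: $7,319.28 + $2,355.61 = $9,674.89
Net pay: $28,043.00 − $9,674.89 = $18,368.11

$18,368.11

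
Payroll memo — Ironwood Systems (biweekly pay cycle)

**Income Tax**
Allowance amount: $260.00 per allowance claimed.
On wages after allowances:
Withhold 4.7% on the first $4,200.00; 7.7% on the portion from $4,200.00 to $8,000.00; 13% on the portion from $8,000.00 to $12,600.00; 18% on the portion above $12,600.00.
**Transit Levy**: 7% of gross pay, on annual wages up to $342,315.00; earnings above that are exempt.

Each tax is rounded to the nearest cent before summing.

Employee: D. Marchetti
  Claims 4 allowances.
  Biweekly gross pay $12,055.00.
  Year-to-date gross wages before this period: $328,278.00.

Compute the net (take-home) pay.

Income Tax: taxable = $12,055.00 − 4×$260.00 = $11,015.00
  $490.00 + 13% × ($11,015.00 − $8,000.00) = $490.00 + 13% × $3,015.00 = $881.95
Transit Levy: 7% × $12,055.00 = $843.85
Total withheld: $881.95 + $843.85 = $1,725.80
Net pay: $12,055.00 − $1,725.80 = $10,329.20

$10,329.20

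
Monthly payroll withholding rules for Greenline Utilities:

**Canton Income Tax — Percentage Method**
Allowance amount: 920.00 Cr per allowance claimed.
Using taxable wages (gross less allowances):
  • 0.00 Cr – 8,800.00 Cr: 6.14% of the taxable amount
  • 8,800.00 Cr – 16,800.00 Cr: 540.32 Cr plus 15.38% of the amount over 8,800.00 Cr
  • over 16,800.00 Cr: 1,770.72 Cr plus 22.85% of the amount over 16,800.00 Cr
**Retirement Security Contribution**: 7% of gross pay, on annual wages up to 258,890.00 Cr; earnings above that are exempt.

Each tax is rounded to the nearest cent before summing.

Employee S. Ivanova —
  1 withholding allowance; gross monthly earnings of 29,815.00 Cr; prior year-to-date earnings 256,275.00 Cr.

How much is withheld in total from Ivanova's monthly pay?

4,717.48 Cr

Canton Income Tax: taxable = 29,815.00 Cr − 1×920.00 Cr = 28,895.00 Cr
  1,770.72 Cr + 22.85% × (28,895.00 Cr − 16,800.00 Cr) = 1,770.72 Cr + 22.85% × 12,095.00 Cr = 4,534.43 Cr
Retirement Security Contribution: cap 258,890.00 Cr − YTD 256,275.00 Cr = 2,615.00 Cr subject; 7% × 2,615.00 Cr = 183.05 Cr
Total: 4,534.43 Cr + 183.05 Cr = 4,717.48 Cr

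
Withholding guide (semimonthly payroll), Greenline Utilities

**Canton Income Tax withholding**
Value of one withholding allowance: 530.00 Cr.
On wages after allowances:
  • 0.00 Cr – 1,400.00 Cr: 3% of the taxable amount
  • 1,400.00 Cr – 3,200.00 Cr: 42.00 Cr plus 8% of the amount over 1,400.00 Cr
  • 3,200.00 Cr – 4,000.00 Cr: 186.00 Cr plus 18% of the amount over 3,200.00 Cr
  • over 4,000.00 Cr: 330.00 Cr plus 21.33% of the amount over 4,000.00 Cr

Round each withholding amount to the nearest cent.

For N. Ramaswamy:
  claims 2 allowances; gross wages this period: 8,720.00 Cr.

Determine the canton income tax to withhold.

Canton Income Tax: taxable = 8,720.00 Cr − 2×530.00 Cr = 7,660.00 Cr
  330.00 Cr + 21.33% × (7,660.00 Cr − 4,000.00 Cr) = 330.00 Cr + 21.33% × 3,660.00 Cr = 1,110.68 Cr

1,110.68 Cr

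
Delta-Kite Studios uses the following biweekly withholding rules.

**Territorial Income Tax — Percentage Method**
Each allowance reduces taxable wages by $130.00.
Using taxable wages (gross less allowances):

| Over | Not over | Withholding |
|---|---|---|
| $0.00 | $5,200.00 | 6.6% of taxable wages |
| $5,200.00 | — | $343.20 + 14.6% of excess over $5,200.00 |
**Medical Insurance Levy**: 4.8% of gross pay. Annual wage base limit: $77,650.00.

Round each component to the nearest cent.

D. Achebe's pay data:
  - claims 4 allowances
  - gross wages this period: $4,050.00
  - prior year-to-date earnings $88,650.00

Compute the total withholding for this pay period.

$232.98

Territorial Income Tax: taxable = $4,050.00 − 4×$130.00 = $3,530.00
  6.6% × $3,530.00 = $232.98
Medical Insurance Levy: YTD $88,650.00 ≥ cap $77,650.00 → $0.00
Total: $232.98 + $0.00 = $232.98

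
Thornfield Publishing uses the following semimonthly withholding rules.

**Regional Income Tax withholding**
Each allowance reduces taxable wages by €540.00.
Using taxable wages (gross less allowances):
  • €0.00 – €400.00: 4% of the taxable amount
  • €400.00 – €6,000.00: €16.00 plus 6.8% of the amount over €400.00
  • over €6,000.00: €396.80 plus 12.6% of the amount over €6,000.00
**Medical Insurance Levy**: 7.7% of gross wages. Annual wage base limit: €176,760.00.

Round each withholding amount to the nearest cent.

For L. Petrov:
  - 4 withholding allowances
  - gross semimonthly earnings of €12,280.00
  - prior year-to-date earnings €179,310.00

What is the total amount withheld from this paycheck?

Regional Income Tax: taxable = €12,280.00 − 4×€540.00 = €10,120.00
  €396.80 + 12.6% × (€10,120.00 − €6,000.00) = €396.80 + 12.6% × €4,120.00 = €915.92
Medical Insurance Levy: YTD €179,310.00 ≥ cap €176,760.00 → €0.00
Total: €915.92 + €0.00 = €915.92

€915.92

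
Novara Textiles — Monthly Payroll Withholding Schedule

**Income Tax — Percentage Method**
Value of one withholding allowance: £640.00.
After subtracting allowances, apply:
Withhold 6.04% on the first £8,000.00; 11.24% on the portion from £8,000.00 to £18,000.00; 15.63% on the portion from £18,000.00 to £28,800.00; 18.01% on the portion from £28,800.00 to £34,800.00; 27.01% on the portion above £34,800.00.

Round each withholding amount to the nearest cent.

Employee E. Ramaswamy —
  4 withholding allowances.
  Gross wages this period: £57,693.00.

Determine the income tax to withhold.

£9,867.78

Income Tax: taxable = £57,693.00 − 4×£640.00 = £55,133.00
  £4,375.84 + 27.01% × (£55,133.00 − £34,800.00) = £4,375.84 + 27.01% × £20,333.00 = £9,867.78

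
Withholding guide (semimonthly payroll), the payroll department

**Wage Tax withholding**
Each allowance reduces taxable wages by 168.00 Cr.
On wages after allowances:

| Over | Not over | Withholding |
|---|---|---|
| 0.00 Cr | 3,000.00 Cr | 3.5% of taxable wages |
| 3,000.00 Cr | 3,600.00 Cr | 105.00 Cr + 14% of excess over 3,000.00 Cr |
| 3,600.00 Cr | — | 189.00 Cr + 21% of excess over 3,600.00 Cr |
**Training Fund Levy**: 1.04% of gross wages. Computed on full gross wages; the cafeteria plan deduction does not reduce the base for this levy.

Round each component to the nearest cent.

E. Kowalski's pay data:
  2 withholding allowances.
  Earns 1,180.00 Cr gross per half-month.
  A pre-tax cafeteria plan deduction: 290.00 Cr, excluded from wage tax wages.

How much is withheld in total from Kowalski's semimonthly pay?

31.66 Cr

Wage Tax: taxable = 1,180.00 Cr − 290.00 Cr − 2×168.00 Cr = 554.00 Cr
  3.5% × 554.00 Cr = 19.39 Cr
Training Fund Levy: 1.04% × 1,180.00 Cr = 12.27 Cr
Total: 19.39 Cr + 12.27 Cr = 31.66 Cr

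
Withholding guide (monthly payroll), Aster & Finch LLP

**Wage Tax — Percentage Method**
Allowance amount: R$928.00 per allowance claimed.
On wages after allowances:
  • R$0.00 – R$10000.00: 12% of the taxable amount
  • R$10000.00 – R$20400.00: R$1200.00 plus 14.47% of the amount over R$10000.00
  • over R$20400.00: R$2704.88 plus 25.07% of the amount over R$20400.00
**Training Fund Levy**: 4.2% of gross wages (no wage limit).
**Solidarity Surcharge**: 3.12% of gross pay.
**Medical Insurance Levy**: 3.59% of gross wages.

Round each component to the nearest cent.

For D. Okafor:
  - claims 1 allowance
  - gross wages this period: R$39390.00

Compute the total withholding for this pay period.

R$11530.47

Wage Tax: taxable = R$39390.00 − 1×R$928.00 = R$38462.00
  R$2704.88 + 25.07% × (R$38462.00 − R$20400.00) = R$2704.88 + 25.07% × R$18062.00 = R$7233.02
Training Fund Levy: 4.2% × R$39390.00 = R$1654.38
Solidarity Surcharge: 3.12% × R$39390.00 = R$1228.97
Medical Insurance Levy: 3.59% × R$39390.00 = R$1414.10
Total: R$7233.02 + R$1654.38 + R$1228.97 + R$1414.10 = R$11530.47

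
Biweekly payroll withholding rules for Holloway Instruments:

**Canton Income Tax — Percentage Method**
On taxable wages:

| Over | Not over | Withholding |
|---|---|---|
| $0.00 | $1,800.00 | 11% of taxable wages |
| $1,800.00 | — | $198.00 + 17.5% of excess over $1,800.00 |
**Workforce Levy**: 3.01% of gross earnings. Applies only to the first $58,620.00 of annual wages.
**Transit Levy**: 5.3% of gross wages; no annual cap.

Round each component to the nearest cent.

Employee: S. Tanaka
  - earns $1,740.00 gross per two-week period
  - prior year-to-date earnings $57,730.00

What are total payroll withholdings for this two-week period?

Canton Income Tax: taxable = $1,740.00
  11% × $1,740.00 = $191.40
Workforce Levy: cap $58,620.00 − YTD $57,730.00 = $890.00 subject; 3.01% × $890.00 = $26.79
Transit Levy: 5.3% × $1,740.00 = $92.22
Total: $191.40 + $26.79 + $92.22 = $310.41

$310.41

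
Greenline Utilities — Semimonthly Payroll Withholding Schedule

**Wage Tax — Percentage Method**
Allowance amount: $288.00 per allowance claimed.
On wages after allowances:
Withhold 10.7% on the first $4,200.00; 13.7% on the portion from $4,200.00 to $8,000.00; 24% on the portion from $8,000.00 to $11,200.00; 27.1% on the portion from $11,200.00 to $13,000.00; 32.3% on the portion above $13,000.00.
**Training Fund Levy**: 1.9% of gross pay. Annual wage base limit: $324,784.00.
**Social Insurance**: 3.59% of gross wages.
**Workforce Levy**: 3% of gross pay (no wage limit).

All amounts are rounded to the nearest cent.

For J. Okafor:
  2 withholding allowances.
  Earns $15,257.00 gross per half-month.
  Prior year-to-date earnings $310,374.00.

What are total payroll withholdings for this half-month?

Wage Tax: taxable = $15,257.00 − 2×$288.00 = $14,681.00
  $2,225.80 + 32.3% × ($14,681.00 − $13,000.00) = $2,225.80 + 32.3% × $1,681.00 = $2,768.76
Training Fund Levy: cap $324,784.00 − YTD $310,374.00 = $14,410.00 subject; 1.9% × $14,410.00 = $273.79
Social Insurance: 3.59% × $15,257.00 = $547.73
Workforce Levy: 3% × $15,257.00 = $457.71
Total: $2,768.76 + $273.79 + $547.73 + $457.71 = $4,047.99

$4,047.99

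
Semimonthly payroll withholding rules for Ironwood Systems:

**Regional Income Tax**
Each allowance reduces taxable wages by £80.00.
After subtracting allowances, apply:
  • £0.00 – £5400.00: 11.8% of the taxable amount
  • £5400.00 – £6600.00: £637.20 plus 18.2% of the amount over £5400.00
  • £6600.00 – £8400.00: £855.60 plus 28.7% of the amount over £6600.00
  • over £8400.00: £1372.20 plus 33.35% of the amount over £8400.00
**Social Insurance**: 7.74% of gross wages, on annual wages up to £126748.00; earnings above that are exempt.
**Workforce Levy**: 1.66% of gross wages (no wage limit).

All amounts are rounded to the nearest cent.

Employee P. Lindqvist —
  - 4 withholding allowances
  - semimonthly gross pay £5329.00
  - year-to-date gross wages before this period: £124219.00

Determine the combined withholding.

£875.26

Regional Income Tax: taxable = £5329.00 − 4×£80.00 = £5009.00
  11.8% × £5009.00 = £591.06
Social Insurance: cap £126748.00 − YTD £124219.00 = £2529.00 subject; 7.74% × £2529.00 = £195.74
Workforce Levy: 1.66% × £5329.00 = £88.46
Total: £591.06 + £195.74 + £88.46 = £875.26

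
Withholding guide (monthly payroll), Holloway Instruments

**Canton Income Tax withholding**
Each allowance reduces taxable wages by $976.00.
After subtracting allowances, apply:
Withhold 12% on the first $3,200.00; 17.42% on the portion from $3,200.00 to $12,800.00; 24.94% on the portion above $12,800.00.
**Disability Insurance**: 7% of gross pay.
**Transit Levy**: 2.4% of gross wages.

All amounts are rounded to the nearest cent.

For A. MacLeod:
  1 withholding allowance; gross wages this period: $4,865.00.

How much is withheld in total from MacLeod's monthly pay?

$961.33

Canton Income Tax: taxable = $4,865.00 − 1×$976.00 = $3,889.00
  $384.00 + 17.42% × ($3,889.00 − $3,200.00) = $384.00 + 17.42% × $689.00 = $504.02
Disability Insurance: 7% × $4,865.00 = $340.55
Transit Levy: 2.4% × $4,865.00 = $116.76
Total: $504.02 + $340.55 + $116.76 = $961.33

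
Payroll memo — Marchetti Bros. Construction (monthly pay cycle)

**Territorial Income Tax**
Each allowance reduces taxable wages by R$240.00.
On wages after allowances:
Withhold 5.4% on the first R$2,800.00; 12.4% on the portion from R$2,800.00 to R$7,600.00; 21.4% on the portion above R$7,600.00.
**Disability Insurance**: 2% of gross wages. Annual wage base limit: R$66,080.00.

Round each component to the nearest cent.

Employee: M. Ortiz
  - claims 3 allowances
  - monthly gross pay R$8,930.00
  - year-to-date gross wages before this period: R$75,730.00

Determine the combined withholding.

Territorial Income Tax: taxable = R$8,930.00 − 3×R$240.00 = R$8,210.00
  R$746.40 + 21.4% × (R$8,210.00 − R$7,600.00) = R$746.40 + 21.4% × R$610.00 = R$876.94
Disability Insurance: YTD R$75,730.00 ≥ cap R$66,080.00 → R$0.00
Total: R$876.94 + R$0.00 = R$876.94

R$876.94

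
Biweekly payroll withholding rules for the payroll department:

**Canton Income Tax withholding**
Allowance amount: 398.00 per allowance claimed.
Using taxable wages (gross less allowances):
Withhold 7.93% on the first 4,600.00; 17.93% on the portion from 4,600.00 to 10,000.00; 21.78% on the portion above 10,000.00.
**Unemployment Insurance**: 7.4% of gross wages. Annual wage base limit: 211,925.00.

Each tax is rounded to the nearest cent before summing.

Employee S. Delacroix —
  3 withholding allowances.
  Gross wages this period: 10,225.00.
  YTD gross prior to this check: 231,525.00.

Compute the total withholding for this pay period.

1,159.26

Canton Income Tax: taxable = 10,225.00 − 3×398.00 = 9,031.00
  364.78 + 17.93% × (9,031.00 − 4,600.00) = 364.78 + 17.93% × 4,431.00 = 1,159.26
Unemployment Insurance: YTD 231,525.00 ≥ cap 211,925.00 → 0.00
Total: 1,159.26 + 0.00 = 1,159.26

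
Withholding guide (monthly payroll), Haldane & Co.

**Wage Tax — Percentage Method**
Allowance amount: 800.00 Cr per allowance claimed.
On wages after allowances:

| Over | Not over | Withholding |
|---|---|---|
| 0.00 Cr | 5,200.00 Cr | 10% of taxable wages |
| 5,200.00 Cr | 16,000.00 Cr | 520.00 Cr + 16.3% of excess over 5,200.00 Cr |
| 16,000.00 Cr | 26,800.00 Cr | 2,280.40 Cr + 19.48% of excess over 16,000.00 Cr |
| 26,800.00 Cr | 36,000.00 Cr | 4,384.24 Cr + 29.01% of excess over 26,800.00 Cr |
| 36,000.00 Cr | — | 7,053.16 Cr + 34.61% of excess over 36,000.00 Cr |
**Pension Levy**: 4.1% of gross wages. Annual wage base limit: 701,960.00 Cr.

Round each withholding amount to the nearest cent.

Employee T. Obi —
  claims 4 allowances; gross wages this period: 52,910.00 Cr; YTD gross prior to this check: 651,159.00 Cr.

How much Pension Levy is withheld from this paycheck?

2,082.84 Cr

Pension Levy: cap 701,960.00 Cr − YTD 651,159.00 Cr = 50,801.00 Cr subject; 4.1% × 50,801.00 Cr = 2,082.84 Cr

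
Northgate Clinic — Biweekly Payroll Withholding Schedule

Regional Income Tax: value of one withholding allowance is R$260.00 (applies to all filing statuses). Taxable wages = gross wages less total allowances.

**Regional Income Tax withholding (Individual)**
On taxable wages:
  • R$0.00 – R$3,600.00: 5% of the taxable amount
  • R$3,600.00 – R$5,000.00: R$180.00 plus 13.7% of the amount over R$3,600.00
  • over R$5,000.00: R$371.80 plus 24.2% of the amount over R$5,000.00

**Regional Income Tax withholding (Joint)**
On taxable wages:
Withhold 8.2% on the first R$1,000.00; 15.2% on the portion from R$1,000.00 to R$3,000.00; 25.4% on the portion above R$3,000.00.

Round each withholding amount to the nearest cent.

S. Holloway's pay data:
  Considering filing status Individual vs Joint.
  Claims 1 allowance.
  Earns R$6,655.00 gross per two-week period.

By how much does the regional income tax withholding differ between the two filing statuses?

R$538.94

Regional Income Tax (Individual): taxable = R$6,655.00 − 1×R$260.00 = R$6,395.00
  R$371.80 + 24.2% × (R$6,395.00 − R$5,000.00) = R$371.80 + 24.2% × R$1,395.00 = R$709.39
Regional Income Tax (Joint): taxable = R$6,655.00 − 1×R$260.00 = R$6,395.00
  R$386.00 + 25.4% × (R$6,395.00 − R$3,000.00) = R$386.00 + 25.4% × R$3,395.00 = R$1,248.33
Difference: |R$709.39 − R$1,248.33| = R$538.94 (higher under Joint)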